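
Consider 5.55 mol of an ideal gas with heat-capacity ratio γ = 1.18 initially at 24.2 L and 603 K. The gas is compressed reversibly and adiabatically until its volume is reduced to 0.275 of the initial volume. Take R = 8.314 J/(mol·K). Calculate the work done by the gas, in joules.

P₁ = nRT₁/V₁ = 5.55×8.314×603/24.2 = 1150 kPa.
Adiabatic: TV^(γ−1) = const ⇒ T₂ = 603×(3.64)^0.180 = 761 K; PV^γ = const ⇒ P₂ = 5270 kPa.
ΔU = nCvΔT = 5.55×46.2×(761−603) = 40400 J.
Q = 0 for an adiabatic process, so W = −ΔU = -40400 J.

-40400 J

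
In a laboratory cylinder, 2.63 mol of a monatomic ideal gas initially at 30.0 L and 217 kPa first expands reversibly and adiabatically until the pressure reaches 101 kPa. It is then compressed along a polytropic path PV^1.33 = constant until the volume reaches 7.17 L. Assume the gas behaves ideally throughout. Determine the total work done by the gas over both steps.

-10000 J

T₁ = P₁V₁/(nR) = 217×30.0/(2.63×8.314) = 298 K.
Step 1 — Adiabatic: T₂/T₁ = (P₂/P₁)^((γ−1)/γ) ⇒ T₂ = 298×(0.465)^0.400 = 219 K; V₂ = 47.5 L.
ΔU = nCvΔT = 2.63×12.5×(219−298) = -2570 J.
Q = 0 for an adiabatic process, so W = −ΔU = 2570 J.
State after step 1: P = 101 kPa, V = 47.5 L, T = 219 K.
Step 2 — Polytropic n=1.33: T₂ = T₁(V₁/V₂)^(n−1) = 219×(6.62)^0.33 = 409 K; P₂ = P₁(V₁/V₂)^n = 1250 kPa.
W = (P₁V₁−P₂V₂)/(n−1) = (101×47.5−1250×7.17)/0.33 = -12600 J.
ΔU = nCvΔT = 2.63×12.5×(409−219) = 6230 J.
Q = ΔU + W = -6350 J.
Net over both steps: W = -10000 J, Q = -6350 J, ΔU = 3650 J.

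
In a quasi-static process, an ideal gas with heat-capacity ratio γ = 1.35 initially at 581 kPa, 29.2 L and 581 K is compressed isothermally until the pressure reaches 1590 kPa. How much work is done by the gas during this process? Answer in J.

-17100 J

n = P₁V₁/(RT₁) = 581×29.2/(8.314×581) = 3.51 mol.
Isothermal: T stays 581 K; PV = const ⇒ V₂ = 10.7 L, P₂ = 1590 kPa.
W = nRT ln(V₂/V₁) = 3.51×8.314×581×ln(0.365) = -17100 J.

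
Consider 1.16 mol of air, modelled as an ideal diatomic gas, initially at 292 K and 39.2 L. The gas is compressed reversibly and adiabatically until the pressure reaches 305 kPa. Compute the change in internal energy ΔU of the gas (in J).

P₁ = nRT₁/V₁ = 1.16×8.314×292/39.2 = 71.8 kPa.
Adiabatic: T₂/T₁ = (P₂/P₁)^((γ−1)/γ) ⇒ T₂ = 292×(4.25)^0.286 = 441 K; V₂ = 14.0 L.
For an ideal gas ΔU = nCvΔT with Cv = (5/2)R = 20.8 J/(mol·K).
ΔU = 1.16×20.8×(441−292) = 3600 J.

3600 J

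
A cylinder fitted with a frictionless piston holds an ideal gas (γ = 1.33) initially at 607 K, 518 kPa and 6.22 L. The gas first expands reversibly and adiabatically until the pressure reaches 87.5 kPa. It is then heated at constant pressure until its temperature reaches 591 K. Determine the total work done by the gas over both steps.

n = P₁V₁/(RT₁) = 518×6.22/(8.314×607) = 0.638 mol.
Step 1 — Adiabatic: T₂/T₁ = (P₂/P₁)^((γ−1)/γ) ⇒ T₂ = 607×(0.169)^0.248 = 390 K; V₂ = 23.7 L.
ΔU = nCvΔT = 0.638×25.2×(390−607) = -3480 J.
Q = 0 for an adiabatic process, so W = −ΔU = 3480 J.
State after step 1: P = 87.5 kPa, V = 23.7 L, T = 390 K.
Step 2 — Isobaric: P stays 87.5 kPa; V/T = const ⇒ T₂ = 591 K, V₂ = 35.9 L.
W = PΔV = 87.5×(35.9−23.7) kPa·L = 1060 J.
ΔU = nCvΔT = 0.638×25.2×(591−390) = 3230 J.
Q = ΔU + W = nCpΔT = 4290 J.
Net over both steps: W = 4550 J, Q = 4290 J, ΔU = -257 J.

4550 J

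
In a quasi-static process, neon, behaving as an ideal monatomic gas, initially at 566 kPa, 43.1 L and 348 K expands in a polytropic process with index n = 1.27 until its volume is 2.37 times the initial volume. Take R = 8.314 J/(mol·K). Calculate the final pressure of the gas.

Polytropic n=1.27: T₂ = T₁(V₁/V₂)^(n−1) = 348×(0.422)^0.27 = 276 K; P₂ = P₁(V₁/V₂)^n = 189 kPa.

189 kPa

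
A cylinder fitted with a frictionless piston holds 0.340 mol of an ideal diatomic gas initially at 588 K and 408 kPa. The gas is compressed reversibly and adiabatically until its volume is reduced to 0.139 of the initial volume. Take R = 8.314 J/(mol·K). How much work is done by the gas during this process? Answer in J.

-4990 J

V₁ = nRT₁/P₁ = 0.340×8.314×588/408 = 4.07 L.
Adiabatic: TV^(γ−1) = const ⇒ T₂ = 588×(7.19)^0.400 = 1290 K; PV^γ = const ⇒ P₂ = 6460 kPa.
ΔU = nCvΔT = 0.340×20.8×(1290−588) = 4990 J.
Q = 0 for an adiabatic process, so W = −ΔU = -4990 J.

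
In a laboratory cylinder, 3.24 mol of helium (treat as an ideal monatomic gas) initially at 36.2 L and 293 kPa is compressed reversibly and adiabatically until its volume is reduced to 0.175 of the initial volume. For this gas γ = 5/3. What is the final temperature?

1260 K

T₁ = P₁V₁/(nR) = 293×36.2/(3.24×8.314) = 394 K.
Adiabatic: TV^(γ−1) = const ⇒ T₂ = 394×(5.71)^0.667 = 1260 K; PV^γ = const ⇒ P₂ = 5350 kPa.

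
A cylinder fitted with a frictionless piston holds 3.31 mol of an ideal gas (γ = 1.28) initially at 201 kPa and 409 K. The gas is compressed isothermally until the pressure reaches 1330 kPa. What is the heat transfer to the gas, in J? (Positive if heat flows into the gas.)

V₁ = nRT₁/P₁ = 3.31×8.314×409/201 = 56.0 L.
Isothermal: T stays 409 K; PV = const ⇒ V₂ = 8.46 L, P₂ = 1330 kPa.
ΔU = 0 (ideal gas, T constant).
W = nRT ln(V₂/V₁) = 3.31×8.314×409×ln(0.151) = -21300 J.
Q = ΔU + W = -21300 J.

-21300 J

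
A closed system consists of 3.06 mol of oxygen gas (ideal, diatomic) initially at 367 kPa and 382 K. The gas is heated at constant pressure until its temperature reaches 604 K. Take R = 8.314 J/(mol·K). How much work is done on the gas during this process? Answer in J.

-5650 J

V₁ = nRT₁/P₁ = 3.06×8.314×382/367 = 26.5 L.
Isobaric: P stays 367 kPa; V/T = const ⇒ T₂ = 604 K, V₂ = 41.9 L.
W = PΔV = 367×(41.9−26.5) kPa·L = 5650 J.
Work done on the gas = −W_by = -5650 J.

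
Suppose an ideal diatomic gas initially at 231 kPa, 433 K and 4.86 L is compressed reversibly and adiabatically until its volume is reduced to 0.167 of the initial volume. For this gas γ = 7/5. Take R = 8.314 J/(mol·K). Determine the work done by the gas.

n = P₁V₁/(RT₁) = 231×4.86/(8.314×433) = 0.312 mol.
Adiabatic: TV^(γ−1) = const ⇒ T₂ = 433×(5.99)^0.400 = 886 K; PV^γ = const ⇒ P₂ = 2830 kPa.
ΔU = nCvΔT = 0.312×20.8×(886−433) = 2940 J.
Q = 0 for an adiabatic process, so W = −ΔU = -2940 J.

-2940 J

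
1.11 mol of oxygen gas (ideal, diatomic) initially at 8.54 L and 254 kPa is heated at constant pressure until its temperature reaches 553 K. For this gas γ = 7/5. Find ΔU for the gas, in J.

T₁ = P₁V₁/(nR) = 254×8.54/(1.11×8.314) = 235 K.
Isobaric: P stays 254 kPa; V/T = const ⇒ T₂ = 553 K, V₂ = 20.1 L.
For an ideal gas ΔU = nCvΔT with Cv = (5/2)R = 20.8 J/(mol·K).
ΔU = 1.11×20.8×(553−235) = 7340 J.

7340 J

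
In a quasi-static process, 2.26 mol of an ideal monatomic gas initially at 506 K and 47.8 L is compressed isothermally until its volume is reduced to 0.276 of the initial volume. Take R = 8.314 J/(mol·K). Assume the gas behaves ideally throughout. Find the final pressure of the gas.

P₁ = nRT₁/V₁ = 2.26×8.314×506/47.8 = 199 kPa.
Isothermal: T stays 506 K; PV = const ⇒ V₂ = 13.2 L, P₂ = 721 kPa.

721 kPa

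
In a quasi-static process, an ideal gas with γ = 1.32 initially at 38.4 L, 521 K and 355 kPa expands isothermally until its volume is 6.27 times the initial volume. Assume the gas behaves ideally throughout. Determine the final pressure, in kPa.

Isothermal: T stays 521 K; PV = const ⇒ V₂ = 241 L, P₂ = 56.6 kPa.

56.6 kPa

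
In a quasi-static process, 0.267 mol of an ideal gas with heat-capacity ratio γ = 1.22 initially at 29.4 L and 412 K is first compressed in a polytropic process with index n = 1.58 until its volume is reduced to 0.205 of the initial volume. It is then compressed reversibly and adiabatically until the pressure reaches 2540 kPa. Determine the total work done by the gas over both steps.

P₁ = nRT₁/V₁ = 0.267×8.314×412/29.4 = 31.1 kPa.
Step 1 — Polytropic n=1.58: T₂ = T₁(V₁/V₂)^(n−1) = 412×(4.88)^0.58 = 1030 K; P₂ = P₁(V₁/V₂)^n = 380 kPa.
W = (P₁V₁−P₂V₂)/(n−1) = (31.1×29.4−380×6.03)/0.58 = -2380 J.
ΔU = nCvΔT = 0.267×37.8×(1030−412) = 6270 J.
Q = ΔU + W = 3890 J.
State after step 1: P = 380 kPa, V = 6.03 L, T = 1030 K.
Step 2 — Adiabatic: T₂/T₁ = (P₂/P₁)^((γ−1)/γ) ⇒ T₂ = 1030×(6.68)^0.180 = 1450 K; V₂ = 1.27 L.
ΔU = nCvΔT = 0.267×37.8×(1450−1030) = 4260 J.
Q = 0 for an adiabatic process, so W = −ΔU = -4260 J.
Net over both steps: W = -6630 J, Q = 3890 J, ΔU = 10500 J.

-6630 J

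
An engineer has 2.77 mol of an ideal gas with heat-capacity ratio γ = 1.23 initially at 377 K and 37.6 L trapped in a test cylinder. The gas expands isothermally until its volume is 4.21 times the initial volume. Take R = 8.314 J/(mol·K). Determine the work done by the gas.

12500 J

P₁ = nRT₁/V₁ = 2.77×8.314×377/37.6 = 231 kPa.
Isothermal: T stays 377 K; PV = const ⇒ V₂ = 158 L, P₂ = 54.8 kPa.
W = nRT ln(V₂/V₁) = 2.77×8.314×377×ln(4.21) = 12500 J.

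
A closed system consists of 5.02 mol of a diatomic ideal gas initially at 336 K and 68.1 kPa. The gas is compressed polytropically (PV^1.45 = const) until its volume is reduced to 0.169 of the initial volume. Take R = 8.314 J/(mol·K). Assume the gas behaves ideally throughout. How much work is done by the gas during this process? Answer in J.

-38200 J

V₁ = nRT₁/P₁ = 5.02×8.314×336/68.1 = 206 L.
Polytropic n=1.45: T₂ = T₁(V₁/V₂)^(n−1) = 336×(5.92)^0.45 = 748 K; P₂ = P₁(V₁/V₂)^n = 897 kPa.
W = (P₁V₁−P₂V₂)/(n−1) = (68.1×206−897×34.8)/0.45 = -38200 J.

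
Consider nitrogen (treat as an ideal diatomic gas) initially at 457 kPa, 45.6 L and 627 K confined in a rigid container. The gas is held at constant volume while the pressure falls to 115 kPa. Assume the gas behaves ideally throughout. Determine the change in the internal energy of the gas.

-39000 J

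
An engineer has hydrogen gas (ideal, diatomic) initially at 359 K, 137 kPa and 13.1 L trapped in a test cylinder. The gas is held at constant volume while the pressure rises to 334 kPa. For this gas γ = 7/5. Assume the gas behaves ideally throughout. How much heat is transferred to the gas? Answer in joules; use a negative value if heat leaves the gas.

6450 J

n = P₁V₁/(RT₁) = 137×13.1/(8.314×359) = 0.601 mol.
Isochoric: V stays 13.1 L; P/T = const ⇒ T₂ = 875 K, P₂ = 334 kPa.
W = 0 (no volume change).
ΔU = nCvΔT = 0.601×20.8×(875−359) = 6450 J.
Q = ΔU = 6450 J.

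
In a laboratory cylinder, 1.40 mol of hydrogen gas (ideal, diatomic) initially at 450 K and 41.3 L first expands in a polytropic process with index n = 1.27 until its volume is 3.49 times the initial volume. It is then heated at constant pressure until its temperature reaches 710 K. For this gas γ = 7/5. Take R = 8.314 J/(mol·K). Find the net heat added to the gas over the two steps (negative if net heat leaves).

17600 J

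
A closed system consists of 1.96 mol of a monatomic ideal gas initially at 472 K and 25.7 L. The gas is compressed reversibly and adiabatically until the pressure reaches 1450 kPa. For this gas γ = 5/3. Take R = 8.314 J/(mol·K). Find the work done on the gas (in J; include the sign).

10200 J

P₁ = nRT₁/V₁ = 1.96×8.314×472/25.7 = 299 kPa.
Adiabatic: T₂/T₁ = (P₂/P₁)^((γ−1)/γ) ⇒ T₂ = 472×(4.84)^0.400 = 887 K; V₂ = 9.97 L.
ΔU = nCvΔT = 1.96×12.5×(887−472) = 10200 J.
Q = 0 for an adiabatic process, so W = −ΔU = -10200 J.
Work done on the gas = −W_by = 10200 J.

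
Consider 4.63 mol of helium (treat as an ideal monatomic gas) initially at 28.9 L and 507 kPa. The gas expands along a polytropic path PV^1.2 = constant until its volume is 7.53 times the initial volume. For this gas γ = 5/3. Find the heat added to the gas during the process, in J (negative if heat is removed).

17000 J

T₁ = P₁V₁/(nR) = 507×28.9/(4.63×8.314) = 381 K.
Polytropic n=1.2: T₂ = T₁(V₁/V₂)^(n−1) = 381×(0.133)^0.20 = 254 K; P₂ = P₁(V₁/V₂)^n = 45.0 kPa.
W = (P₁V₁−P₂V₂)/(n−1) = (507×28.9−45.0×218)/0.20 = 24300 J.
ΔU = nCvΔT = 4.63×12.5×(254−381) = -7300 J.
Q = ΔU + W = 17000 J.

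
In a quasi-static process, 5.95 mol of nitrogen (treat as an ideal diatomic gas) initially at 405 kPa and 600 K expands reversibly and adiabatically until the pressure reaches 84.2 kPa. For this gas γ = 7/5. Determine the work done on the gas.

V₁ = nRT₁/P₁ = 5.95×8.314×600/405 = 73.3 L.
Adiabatic: T₂/T₁ = (P₂/P₁)^((γ−1)/γ) ⇒ T₂ = 600×(0.208)^0.286 = 383 K; V₂ = 225 L.
ΔU = nCvΔT = 5.95×20.8×(383−600) = -26800 J.
Q = 0 for an adiabatic process, so W = −ΔU = 26800 J.
Work done on the gas = −W_by = -26800 J.

-26800 J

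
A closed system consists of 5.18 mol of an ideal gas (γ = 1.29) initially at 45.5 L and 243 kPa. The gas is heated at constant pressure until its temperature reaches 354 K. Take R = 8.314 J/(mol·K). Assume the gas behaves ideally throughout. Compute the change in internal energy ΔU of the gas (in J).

14400 J

T₁ = P₁V₁/(nR) = 243×45.5/(5.18×8.314) = 257 K.
Isobaric: P stays 243 kPa; V/T = const ⇒ T₂ = 354 K, V₂ = 62.7 L.
For an ideal gas ΔU = nCvΔT with Cv = R/(γ−1) = 28.7 J/(mol·K).
ΔU = 5.18×28.7×(354−257) = 14400 J.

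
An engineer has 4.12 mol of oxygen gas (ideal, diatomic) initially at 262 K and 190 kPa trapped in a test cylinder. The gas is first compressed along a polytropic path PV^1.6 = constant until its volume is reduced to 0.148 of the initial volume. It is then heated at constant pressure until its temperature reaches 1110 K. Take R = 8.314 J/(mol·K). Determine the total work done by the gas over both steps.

V₁ = nRT₁/P₁ = 4.12×8.314×262/190 = 47.2 L.
Step 1 — Polytropic n=1.6: T₂ = T₁(V₁/V₂)^(n−1) = 262×(6.76)^0.60 = 824 K; P₂ = P₁(V₁/V₂)^n = 4040 kPa.
W = (P₁V₁−P₂V₂)/(n−1) = (190×47.2−4040×6.99)/0.60 = -32100 J.
ΔU = nCvΔT = 4.12×20.8×(824−262) = 48200 J.
Q = ΔU + W = 16100 J.
State after step 1: P = 4040 kPa, V = 6.99 L, T = 824 K.
Step 2 — Isobaric: P stays 4040 kPa; V/T = const ⇒ T₂ = 1110 K, V₂ = 9.41 L.
W = PΔV = 4040×(9.41−6.99) kPa·L = 9780 J.
ΔU = nCvΔT = 4.12×20.8×(1110−824) = 24500 J.
Q = ΔU + W = nCpΔT = 34200 J.
Net over both steps: W = -22300 J, Q = 50300 J, ΔU = 72600 J.

-22300 J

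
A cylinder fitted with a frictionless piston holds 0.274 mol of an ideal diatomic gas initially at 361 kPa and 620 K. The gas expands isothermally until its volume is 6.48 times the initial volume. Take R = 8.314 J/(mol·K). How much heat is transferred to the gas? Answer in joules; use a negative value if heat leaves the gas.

2640 J

V₁ = nRT₁/P₁ = 0.274×8.314×620/361 = 3.91 L.
Isothermal: T stays 620 K; PV = const ⇒ V₂ = 25.4 L, P₂ = 55.7 kPa.
ΔU = 0 (ideal gas, T constant).
W = nRT ln(V₂/V₁) = 0.274×8.314×620×ln(6.48) = 2640 J.
Q = ΔU + W = 2640 J.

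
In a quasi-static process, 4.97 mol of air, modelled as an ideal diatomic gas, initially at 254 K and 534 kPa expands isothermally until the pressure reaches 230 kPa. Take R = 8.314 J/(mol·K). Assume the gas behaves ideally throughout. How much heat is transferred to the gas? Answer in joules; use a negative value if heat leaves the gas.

8840 J

V₁ = nRT₁/P₁ = 4.97×8.314×254/534 = 19.7 L.
Isothermal: T stays 254 K; PV = const ⇒ V₂ = 45.6 L, P₂ = 230 kPa.
ΔU = 0 (ideal gas, T constant).
W = nRT ln(V₂/V₁) = 4.97×8.314×254×ln(2.32) = 8840 J.
Q = ΔU + W = 8840 J.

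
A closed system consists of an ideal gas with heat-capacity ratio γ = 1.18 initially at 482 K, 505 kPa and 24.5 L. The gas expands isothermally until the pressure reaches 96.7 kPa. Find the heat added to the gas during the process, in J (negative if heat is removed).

n = P₁V₁/(RT₁) = 505×24.5/(8.314×482) = 3.09 mol.
Isothermal: T stays 482 K; PV = const ⇒ V₂ = 128 L, P₂ = 96.7 kPa.
ΔU = 0 (ideal gas, T constant).
W = nRT ln(V₂/V₁) = 3.09×8.314×482×ln(5.22) = 20500 J.
Q = ΔU + W = 20500 J.

20500 J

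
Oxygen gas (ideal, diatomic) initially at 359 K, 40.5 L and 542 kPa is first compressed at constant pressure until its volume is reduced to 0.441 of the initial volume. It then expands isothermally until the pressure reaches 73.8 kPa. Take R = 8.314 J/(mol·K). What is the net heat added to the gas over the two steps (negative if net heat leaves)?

-23600 J

n = P₁V₁/(RT₁) = 542×40.5/(8.314×359) = 7.35 mol.
Step 1 — Isobaric: P stays 542 kPa; V/T = const ⇒ T₂ = 158 K, V₂ = 17.9 L.
W = PΔV = 542×(17.9−40.5) kPa·L = -12300 J.
ΔU = nCvΔT = 7.35×20.8×(158−359) = -30700 J.
Q = ΔU + W = nCpΔT = -42900 J.
State after step 1: P = 542 kPa, V = 17.9 L, T = 158 K.
Step 2 — Isothermal: T stays 158 K; PV = const ⇒ V₂ = 131 L, P₂ = 73.8 kPa.
ΔU = 0 (ideal gas, T constant).
W = nRT ln(V₂/V₁) = 7.35×8.314×158×ln(7.34) = 19300 J.
Q = ΔU + W = 19300 J.
Net over both steps: W = 7030 J, Q = -23600 J, ΔU = -30700 J.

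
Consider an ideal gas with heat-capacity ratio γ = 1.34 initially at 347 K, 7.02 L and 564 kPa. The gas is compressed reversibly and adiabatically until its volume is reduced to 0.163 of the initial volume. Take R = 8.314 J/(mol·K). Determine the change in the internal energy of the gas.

n = P₁V₁/(RT₁) = 564×7.02/(8.314×347) = 1.37 mol.
Adiabatic: TV^(γ−1) = const ⇒ T₂ = 347×(6.13)^0.340 = 643 K; PV^γ = const ⇒ P₂ = 6410 kPa.
For an ideal gas ΔU = nCvΔT with Cv = R/(γ−1) = 24.5 J/(mol·K).
ΔU = 1.37×24.5×(643−347) = 9930 J.

9930 J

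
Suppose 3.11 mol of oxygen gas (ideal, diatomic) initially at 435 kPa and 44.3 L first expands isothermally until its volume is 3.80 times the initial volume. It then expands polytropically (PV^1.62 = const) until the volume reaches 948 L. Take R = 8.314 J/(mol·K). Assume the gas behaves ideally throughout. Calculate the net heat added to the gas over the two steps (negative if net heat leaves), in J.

T₁ = P₁V₁/(nR) = 435×44.3/(3.11×8.314) = 745 K.
Step 1 — Isothermal: T stays 745 K; PV = const ⇒ V₂ = 168 L, P₂ = 114 kPa.
ΔU = 0 (ideal gas, T constant).
W = nRT ln(V₂/V₁) = 3.11×8.314×745×ln(3.80) = 25700 J.
Q = ΔU + W = 25700 J.
State after step 1: P = 114 kPa, V = 168 L, T = 745 K.
Step 2 — Polytropic n=1.62: T₂ = T₁(V₁/V₂)^(n−1) = 745×(0.178)^0.62 = 255 K; P₂ = P₁(V₁/V₂)^n = 6.96 kPa.
W = (P₁V₁−P₂V₂)/(n−1) = (114×168−6.96×948)/0.62 = 20400 J.
ΔU = nCvΔT = 3.11×20.8×(255−745) = -31700 J.
Q = ΔU + W = -11200 J.
Net over both steps: W = 46200 J, Q = 14500 J, ΔU = -31700 J.

14500 J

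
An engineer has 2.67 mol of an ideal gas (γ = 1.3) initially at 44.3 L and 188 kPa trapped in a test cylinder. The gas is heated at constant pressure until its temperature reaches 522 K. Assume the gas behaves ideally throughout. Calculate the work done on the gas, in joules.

-3260 J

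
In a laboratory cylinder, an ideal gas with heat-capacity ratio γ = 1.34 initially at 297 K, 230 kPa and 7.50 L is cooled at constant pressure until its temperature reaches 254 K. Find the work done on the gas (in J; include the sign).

250 J

n = P₁V₁/(RT₁) = 230×7.50/(8.314×297) = 0.699 mol.
Isobaric: P stays 230 kPa; V/T = const ⇒ T₂ = 254 K, V₂ = 6.41 L.
W = PΔV = 230×(6.41−7.50) kPa·L = -250 J.
Work done on the gas = −W_by = 250 J.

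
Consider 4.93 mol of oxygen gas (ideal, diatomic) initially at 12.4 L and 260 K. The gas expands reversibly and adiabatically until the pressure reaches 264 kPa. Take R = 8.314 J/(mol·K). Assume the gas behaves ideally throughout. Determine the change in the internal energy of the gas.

-7630 J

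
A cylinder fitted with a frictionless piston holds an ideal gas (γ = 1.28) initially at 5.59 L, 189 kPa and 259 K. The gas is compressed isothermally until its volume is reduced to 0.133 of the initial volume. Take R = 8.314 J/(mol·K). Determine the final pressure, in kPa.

Isothermal: T stays 259 K; PV = const ⇒ V₂ = 0.743 L, P₂ = 1420 kPa.

1420 kPa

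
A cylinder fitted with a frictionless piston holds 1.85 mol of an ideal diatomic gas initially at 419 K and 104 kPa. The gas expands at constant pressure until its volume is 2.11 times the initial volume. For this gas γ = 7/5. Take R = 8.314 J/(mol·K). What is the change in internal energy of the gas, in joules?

V₁ = nRT₁/P₁ = 1.85×8.314×419/104 = 62.0 L.
Isobaric: P stays 104 kPa; V/T = const ⇒ T₂ = 884 K, V₂ = 131 L.
For an ideal gas ΔU = nCvΔT with Cv = (5/2)R = 20.8 J/(mol·K).
ΔU = 1.85×20.8×(884−419) = 17900 J.

17900 J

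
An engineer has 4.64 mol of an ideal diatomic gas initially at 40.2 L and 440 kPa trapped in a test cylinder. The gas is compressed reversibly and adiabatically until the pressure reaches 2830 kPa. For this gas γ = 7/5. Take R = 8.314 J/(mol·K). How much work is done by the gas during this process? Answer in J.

-31000 J

T₁ = P₁V₁/(nR) = 440×40.2/(4.64×8.314) = 459 K.
Adiabatic: T₂/T₁ = (P₂/P₁)^((γ−1)/γ) ⇒ T₂ = 459×(6.43)^0.286 = 780 K; V₂ = 10.6 L.
ΔU = nCvΔT = 4.64×20.8×(780−459) = 31000 J.
Q = 0 for an adiabatic process, so W = −ΔU = -31000 J.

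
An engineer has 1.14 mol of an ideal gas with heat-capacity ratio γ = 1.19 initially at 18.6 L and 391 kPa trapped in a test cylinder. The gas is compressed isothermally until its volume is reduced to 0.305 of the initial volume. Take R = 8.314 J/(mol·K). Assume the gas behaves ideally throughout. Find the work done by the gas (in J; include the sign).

T₁ = P₁V₁/(nR) = 391×18.6/(1.14×8.314) = 767 K.
Isothermal: T stays 767 K; PV = const ⇒ V₂ = 5.67 L, P₂ = 1280 kPa.
W = nRT ln(V₂/V₁) = 1.14×8.314×767×ln(0.305) = -8640 J.

-8640 J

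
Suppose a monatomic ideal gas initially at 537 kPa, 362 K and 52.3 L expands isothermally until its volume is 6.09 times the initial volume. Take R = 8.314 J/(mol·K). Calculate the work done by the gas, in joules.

n = P₁V₁/(RT₁) = 537×52.3/(8.314×362) = 9.33 mol.
Isothermal: T stays 362 K; PV = const ⇒ V₂ = 319 L, P₂ = 88.2 kPa.
W = nRT ln(V₂/V₁) = 9.33×8.314×362×ln(6.09) = 50700 J.

50700 J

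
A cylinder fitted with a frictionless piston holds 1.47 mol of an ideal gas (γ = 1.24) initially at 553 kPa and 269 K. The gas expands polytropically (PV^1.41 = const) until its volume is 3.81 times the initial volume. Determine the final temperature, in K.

V₁ = nRT₁/P₁ = 1.47×8.314×269/553 = 5.95 L.
Polytropic n=1.41: T₂ = T₁(V₁/V₂)^(n−1) = 269×(0.262)^0.41 = 155 K; P₂ = P₁(V₁/V₂)^n = 83.9 kPa.

155 K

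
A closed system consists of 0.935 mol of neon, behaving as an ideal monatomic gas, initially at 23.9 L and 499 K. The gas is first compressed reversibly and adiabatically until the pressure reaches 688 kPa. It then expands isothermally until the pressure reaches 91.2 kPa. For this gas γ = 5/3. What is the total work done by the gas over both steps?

P₁ = nRT₁/V₁ = 0.935×8.314×499/23.9 = 162 kPa.
Step 1 — Adiabatic: T₂/T₁ = (P₂/P₁)^((γ−1)/γ) ⇒ T₂ = 499×(4.24)^0.400 = 889 K; V₂ = 10.0 L.
ΔU = nCvΔT = 0.935×12.5×(889−499) = 4550 J.
Q = 0 for an adiabatic process, so W = −ΔU = -4550 J.
State after step 1: P = 688 kPa, V = 10.0 L, T = 889 K.
Step 2 — Isothermal: T stays 889 K; PV = const ⇒ V₂ = 75.8 L, P₂ = 91.2 kPa.
ΔU = 0 (ideal gas, T constant).
W = nRT ln(V₂/V₁) = 0.935×8.314×889×ln(7.54) = 14000 J.
Q = ΔU + W = 14000 J.
Net over both steps: W = 9420 J, Q = 14000 J, ΔU = 4550 J.

9420 J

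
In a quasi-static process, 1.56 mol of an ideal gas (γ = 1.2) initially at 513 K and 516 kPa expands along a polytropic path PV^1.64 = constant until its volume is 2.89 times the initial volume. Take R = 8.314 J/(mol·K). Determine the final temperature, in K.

260 K

V₁ = nRT₁/P₁ = 1.56×8.314×513/516 = 12.9 L.
Polytropic n=1.64: T₂ = T₁(V₁/V₂)^(n−1) = 513×(0.346)^0.64 = 260 K; P₂ = P₁(V₁/V₂)^n = 90.5 kPa.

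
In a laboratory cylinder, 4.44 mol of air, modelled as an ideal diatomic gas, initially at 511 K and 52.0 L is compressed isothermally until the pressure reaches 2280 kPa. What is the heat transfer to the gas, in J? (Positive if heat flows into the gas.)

-34700 J

P₁ = nRT₁/V₁ = 4.44×8.314×511/52.0 = 363 kPa.
Isothermal: T stays 511 K; PV = const ⇒ V₂ = 8.27 L, P₂ = 2280 kPa.
ΔU = 0 (ideal gas, T constant).
W = nRT ln(V₂/V₁) = 4.44×8.314×511×ln(0.159) = -34700 J.
Q = ΔU + W = -34700 J.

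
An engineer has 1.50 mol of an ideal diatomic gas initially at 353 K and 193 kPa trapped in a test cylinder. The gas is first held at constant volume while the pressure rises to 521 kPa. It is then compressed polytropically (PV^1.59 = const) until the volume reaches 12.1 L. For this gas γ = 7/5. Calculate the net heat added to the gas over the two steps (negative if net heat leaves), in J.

23000 J

V₁ = nRT₁/P₁ = 1.50×8.314×353/193 = 22.8 L.
Step 1 — Isochoric: V stays 22.8 L; P/T = const ⇒ T₂ = 953 K, P₂ = 521 kPa.
W = 0 (no volume change).
ΔU = nCvΔT = 1.50×20.8×(953−353) = 18700 J.
Q = ΔU = 18700 J.
State after step 1: P = 521 kPa, V = 22.8 L, T = 953 K.
Step 2 — Polytropic n=1.59: T₂ = T₁(V₁/V₂)^(n−1) = 953×(1.89)^0.59 = 1390 K; P₂ = P₁(V₁/V₂)^n = 1430 kPa.
W = (P₁V₁−P₂V₂)/(n−1) = (521×22.8−1430×12.1)/0.59 = -9140 J.
ΔU = nCvΔT = 1.50×20.8×(1390−953) = 13500 J.
Q = ΔU + W = 4340 J.
Net over both steps: W = -9140 J, Q = 23000 J, ΔU = 32200 J.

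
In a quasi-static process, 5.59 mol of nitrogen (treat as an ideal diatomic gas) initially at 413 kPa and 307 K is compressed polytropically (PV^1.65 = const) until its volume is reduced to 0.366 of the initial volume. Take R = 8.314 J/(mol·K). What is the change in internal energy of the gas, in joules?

32900 J

V₁ = nRT₁/P₁ = 5.59×8.314×307/413 = 34.5 L.
Polytropic n=1.65: T₂ = T₁(V₁/V₂)^(n−1) = 307×(2.73)^0.65 = 590 K; P₂ = P₁(V₁/V₂)^n = 2170 kPa.
For an ideal gas ΔU = nCvΔT with Cv = (5/2)R = 20.8 J/(mol·K).
ΔU = 5.59×20.8×(590−307) = 32900 J.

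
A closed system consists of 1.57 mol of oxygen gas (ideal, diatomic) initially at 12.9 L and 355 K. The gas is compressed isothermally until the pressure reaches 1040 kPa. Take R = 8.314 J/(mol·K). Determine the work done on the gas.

P₁ = nRT₁/V₁ = 1.57×8.314×355/12.9 = 359 kPa.
Isothermal: T stays 355 K; PV = const ⇒ V₂ = 4.46 L, P₂ = 1040 kPa.
W = nRT ln(V₂/V₁) = 1.57×8.314×355×ln(0.345) = -4930 J.
Work done on the gas = −W_by = 4930 J.

4930 J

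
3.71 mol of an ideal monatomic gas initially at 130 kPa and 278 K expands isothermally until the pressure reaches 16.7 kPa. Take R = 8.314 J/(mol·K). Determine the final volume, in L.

V₁ = nRT₁/P₁ = 3.71×8.314×278/130 = 66.0 L.
Isothermal: T stays 278 K; PV = const ⇒ V₂ = 513 L, P₂ = 16.7 kPa.

513 L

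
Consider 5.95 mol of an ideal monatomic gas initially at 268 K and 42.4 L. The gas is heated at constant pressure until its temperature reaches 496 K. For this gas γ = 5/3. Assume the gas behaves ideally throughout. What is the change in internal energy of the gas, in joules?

16900 J

P₁ = nRT₁/V₁ = 5.95×8.314×268/42.4 = 313 kPa.
Isobaric: P stays 313 kPa; V/T = const ⇒ T₂ = 496 K, V₂ = 78.5 L.
For an ideal gas ΔU = nCvΔT with Cv = (3/2)R = 12.5 J/(mol·K).
ΔU = 5.95×12.5×(496−268) = 16900 J.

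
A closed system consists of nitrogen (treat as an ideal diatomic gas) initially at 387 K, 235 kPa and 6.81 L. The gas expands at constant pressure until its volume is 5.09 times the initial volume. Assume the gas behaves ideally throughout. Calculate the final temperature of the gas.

Isobaric: P stays 235 kPa; V/T = const ⇒ T₂ = 1970 K, V₂ = 34.7 L.

1970 K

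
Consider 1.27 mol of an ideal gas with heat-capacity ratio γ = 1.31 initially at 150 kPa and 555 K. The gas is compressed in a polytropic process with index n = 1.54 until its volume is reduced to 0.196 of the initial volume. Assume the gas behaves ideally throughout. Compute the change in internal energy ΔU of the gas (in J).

26700 J

V₁ = nRT₁/P₁ = 1.27×8.314×555/150 = 39.1 L.
Polytropic n=1.54: T₂ = T₁(V₁/V₂)^(n−1) = 555×(5.10)^0.54 = 1340 K; P₂ = P₁(V₁/V₂)^n = 1850 kPa.
For an ideal gas ΔU = nCvΔT with Cv = R/(γ−1) = 26.8 J/(mol·K).
ΔU = 1.27×26.8×(1340−555) = 26700 J.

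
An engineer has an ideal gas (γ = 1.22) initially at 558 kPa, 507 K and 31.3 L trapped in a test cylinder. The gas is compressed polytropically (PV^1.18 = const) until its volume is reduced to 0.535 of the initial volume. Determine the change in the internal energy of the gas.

n = P₁V₁/(RT₁) = 558×31.3/(8.314×507) = 4.14 mol.
Polytropic n=1.18: T₂ = T₁(V₁/V₂)^(n−1) = 507×(1.87)^0.18 = 567 K; P₂ = P₁(V₁/V₂)^n = 1170 kPa.
For an ideal gas ΔU = nCvΔT with Cv = R/(γ−1) = 37.8 J/(mol·K).
ΔU = 4.14×37.8×(567−507) = 9460 J.

9460 J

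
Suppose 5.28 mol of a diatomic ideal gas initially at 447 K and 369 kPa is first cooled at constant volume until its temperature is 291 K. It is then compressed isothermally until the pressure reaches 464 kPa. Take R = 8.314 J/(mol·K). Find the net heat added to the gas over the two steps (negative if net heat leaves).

V₁ = nRT₁/P₁ = 5.28×8.314×447/369 = 53.2 L.
Step 1 — Isochoric: V stays 53.2 L; P/T = const ⇒ T₂ = 291 K, P₂ = 240 kPa.
W = 0 (no volume change).
ΔU = nCvΔT = 5.28×20.8×(291−447) = -17100 J.
Q = ΔU = -17100 J.
State after step 1: P = 240 kPa, V = 53.2 L, T = 291 K.
Step 2 — Isothermal: T stays 291 K; PV = const ⇒ V₂ = 27.5 L, P₂ = 464 kPa.
ΔU = 0 (ideal gas, T constant).
W = nRT ln(V₂/V₁) = 5.28×8.314×291×ln(0.518) = -8410 J.
Q = ΔU + W = -8410 J.
Net over both steps: W = -8410 J, Q = -25500 J, ΔU = -17100 J.

-25500 J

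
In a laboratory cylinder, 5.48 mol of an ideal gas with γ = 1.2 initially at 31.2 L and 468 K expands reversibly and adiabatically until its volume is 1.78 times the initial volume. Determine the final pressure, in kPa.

342 kPa

P₁ = nRT₁/V₁ = 5.48×8.314×468/31.2 = 683 kPa.
Adiabatic: TV^(γ−1) = const ⇒ T₂ = 468×(0.562)^0.200 = 417 K; PV^γ = const ⇒ P₂ = 342 kPa.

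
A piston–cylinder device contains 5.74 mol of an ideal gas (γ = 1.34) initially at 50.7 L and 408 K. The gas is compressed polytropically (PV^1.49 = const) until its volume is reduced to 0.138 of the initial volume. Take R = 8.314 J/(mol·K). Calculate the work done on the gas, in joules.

P₁ = nRT₁/V₁ = 5.74×8.314×408/50.7 = 384 kPa.
Polytropic n=1.49: T₂ = T₁(V₁/V₂)^(n−1) = 408×(7.25)^0.49 = 1080 K; P₂ = P₁(V₁/V₂)^n = 7340 kPa.
W = (P₁V₁−P₂V₂)/(n−1) = (384×50.7−7340×7.00)/0.49 = -65100 J.
Work done on the gas = −W_by = 65100 J.

65100 J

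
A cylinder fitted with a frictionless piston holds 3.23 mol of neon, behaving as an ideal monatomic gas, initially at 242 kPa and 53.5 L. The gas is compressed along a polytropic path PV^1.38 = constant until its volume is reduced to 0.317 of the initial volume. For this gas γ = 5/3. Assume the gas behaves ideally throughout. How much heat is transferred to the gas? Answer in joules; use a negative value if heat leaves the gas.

T₁ = P₁V₁/(nR) = 242×53.5/(3.23×8.314) = 482 K.
Polytropic n=1.38: T₂ = T₁(V₁/V₂)^(n−1) = 482×(3.15)^0.38 = 746 K; P₂ = P₁(V₁/V₂)^n = 1180 kPa.
W = (P₁V₁−P₂V₂)/(n−1) = (242×53.5−1180×17.0)/0.38 = -18600 J.
ΔU = nCvΔT = 3.23×12.5×(746−482) = 10600 J.
Q = ΔU + W = -8020 J.

-8020 J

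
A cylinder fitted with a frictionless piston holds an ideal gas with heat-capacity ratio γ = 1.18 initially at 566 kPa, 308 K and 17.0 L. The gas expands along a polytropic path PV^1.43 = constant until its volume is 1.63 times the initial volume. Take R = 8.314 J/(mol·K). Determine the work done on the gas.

-4240 J

n = P₁V₁/(RT₁) = 566×17.0/(8.314×308) = 3.76 mol.
Polytropic n=1.43: T₂ = T₁(V₁/V₂)^(n−1) = 308×(0.613)^0.43 = 250 K; P₂ = P₁(V₁/V₂)^n = 281 kPa.
W = (P₁V₁−P₂V₂)/(n−1) = (566×17.0−281×27.7)/0.43 = 4240 J.
Work done on the gas = −W_by = -4240 J.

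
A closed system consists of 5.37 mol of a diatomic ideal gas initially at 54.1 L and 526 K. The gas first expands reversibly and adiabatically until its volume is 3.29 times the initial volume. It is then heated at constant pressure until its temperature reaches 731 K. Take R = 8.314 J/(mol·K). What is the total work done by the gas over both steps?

40300 J

P₁ = nRT₁/V₁ = 5.37×8.314×526/54.1 = 434 kPa.
Step 1 — Adiabatic: TV^(γ−1) = const ⇒ T₂ = 526×(0.304)^0.400 = 327 K; PV^γ = const ⇒ P₂ = 81.9 kPa.
ΔU = nCvΔT = 5.37×20.8×(327−526) = -22200 J.
Q = 0 for an adiabatic process, so W = −ΔU = 22200 J.
State after step 1: P = 81.9 kPa, V = 178 L, T = 327 K.
Step 2 — Isobaric: P stays 81.9 kPa; V/T = const ⇒ T₂ = 731 K, V₂ = 398 L.
W = PΔV = 81.9×(398−178) kPa·L = 18100 J.
ΔU = nCvΔT = 5.37×20.8×(731−327) = 45100 J.
Q = ΔU + W = nCpΔT = 63200 J.
Net over both steps: W = 40300 J, Q = 63200 J, ΔU = 22900 J.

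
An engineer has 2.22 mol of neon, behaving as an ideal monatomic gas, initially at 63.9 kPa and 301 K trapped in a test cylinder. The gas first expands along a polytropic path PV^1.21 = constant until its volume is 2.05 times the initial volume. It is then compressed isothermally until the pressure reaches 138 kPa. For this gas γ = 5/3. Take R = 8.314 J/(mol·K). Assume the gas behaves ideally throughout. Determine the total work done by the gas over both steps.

-4130 J

V₁ = nRT₁/P₁ = 2.22×8.314×301/63.9 = 86.9 L.
Step 1 — Polytropic n=1.21: T₂ = T₁(V₁/V₂)^(n−1) = 301×(0.488)^0.21 = 259 K; P₂ = P₁(V₁/V₂)^n = 26.8 kPa.
W = (P₁V₁−P₂V₂)/(n−1) = (63.9×86.9−26.8×178)/0.21 = 3700 J.
ΔU = nCvΔT = 2.22×12.5×(259−301) = -1170 J.
Q = ΔU + W = 2540 J.
State after step 1: P = 26.8 kPa, V = 178 L, T = 259 K.
Step 2 — Isothermal: T stays 259 K; PV = const ⇒ V₂ = 34.6 L, P₂ = 138 kPa.
ΔU = 0 (ideal gas, T constant).
W = nRT ln(V₂/V₁) = 2.22×8.314×259×ln(0.194) = -7830 J.
Q = ΔU + W = -7830 J.
Net over both steps: W = -4130 J, Q = -5290 J, ΔU = -1170 J.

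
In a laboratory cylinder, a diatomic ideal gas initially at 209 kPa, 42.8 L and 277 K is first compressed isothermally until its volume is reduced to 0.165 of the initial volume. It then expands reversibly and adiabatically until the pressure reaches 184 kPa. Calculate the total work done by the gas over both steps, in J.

n = P₁V₁/(RT₁) = 209×42.8/(8.314×277) = 3.88 mol.
Step 1 — Isothermal: T stays 277 K; PV = const ⇒ V₂ = 7.06 L, P₂ = 1270 kPa.
ΔU = 0 (ideal gas, T constant).
W = nRT ln(V₂/V₁) = 3.88×8.314×277×ln(0.165) = -16100 J.
Q = ΔU + W = -16100 J.
State after step 1: P = 1270 kPa, V = 7.06 L, T = 277 K.
Step 2 — Adiabatic: T₂/T₁ = (P₂/P₁)^((γ−1)/γ) ⇒ T₂ = 277×(0.145)^0.286 = 160 K; V₂ = 28.0 L.
ΔU = nCvΔT = 3.88×20.8×(160−277) = -9480 J.
Q = 0 for an adiabatic process, so W = −ΔU = 9480 J.
Net over both steps: W = -6640 J, Q = -16100 J, ΔU = -9480 J.

-6640 J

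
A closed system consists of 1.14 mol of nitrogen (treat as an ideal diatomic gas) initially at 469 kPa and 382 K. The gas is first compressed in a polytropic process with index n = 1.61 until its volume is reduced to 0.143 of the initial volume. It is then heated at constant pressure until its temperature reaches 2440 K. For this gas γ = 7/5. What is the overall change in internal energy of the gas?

V₁ = nRT₁/P₁ = 1.14×8.314×382/469 = 7.72 L.
Step 1 — Polytropic n=1.61: T₂ = T₁(V₁/V₂)^(n−1) = 382×(6.99)^0.61 = 1250 K; P₂ = P₁(V₁/V₂)^n = 10700 kPa.
W = (P₁V₁−P₂V₂)/(n−1) = (469×7.72−10700×1.10)/0.61 = -13500 J.
ΔU = nCvΔT = 1.14×20.8×(1250−382) = 20600 J.
Q = ΔU + W = 7090 J.
State after step 1: P = 10700 kPa, V = 1.10 L, T = 1250 K.
Step 2 — Isobaric: P stays 10700 kPa; V/T = const ⇒ T₂ = 2440 K, V₂ = 2.15 L.
W = PΔV = 10700×(2.15−1.10) kPa·L = 11300 J.
ΔU = nCvΔT = 1.14×20.8×(2440−1250) = 28200 J.
Q = ΔU + W = nCpΔT = 39400 J.
Net over both steps: W = -2240 J, Q = 46500 J, ΔU = 48800 J.

48800 J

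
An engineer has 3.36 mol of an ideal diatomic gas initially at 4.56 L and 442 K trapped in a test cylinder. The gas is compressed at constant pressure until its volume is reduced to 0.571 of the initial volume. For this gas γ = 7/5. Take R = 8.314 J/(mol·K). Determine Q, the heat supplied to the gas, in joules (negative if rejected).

-18500 J

P₁ = nRT₁/V₁ = 3.36×8.314×442/4.56 = 2710 kPa.
Isobaric: P stays 2710 kPa; V/T = const ⇒ T₂ = 252 K, V₂ = 2.60 L.
W = PΔV = 2710×(2.60−4.56) kPa·L = -5300 J.
ΔU = nCvΔT = 3.36×20.8×(252−442) = -13200 J.
Q = ΔU + W = nCpΔT = -18500 J.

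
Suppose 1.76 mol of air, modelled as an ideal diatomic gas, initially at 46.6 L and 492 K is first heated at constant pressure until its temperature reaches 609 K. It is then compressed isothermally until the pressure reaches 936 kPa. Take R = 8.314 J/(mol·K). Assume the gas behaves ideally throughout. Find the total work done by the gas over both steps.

P₁ = nRT₁/V₁ = 1.76×8.314×492/46.6 = 154 kPa.
Step 1 — Isobaric: P stays 154 kPa; V/T = const ⇒ T₂ = 609 K, V₂ = 57.7 L.
W = PΔV = 154×(57.7−46.6) kPa·L = 1710 J.
ΔU = nCvΔT = 1.76×20.8×(609−492) = 4280 J.
Q = ΔU + W = nCpΔT = 5990 J.
State after step 1: P = 154 kPa, V = 57.7 L, T = 609 K.
Step 2 — Isothermal: T stays 609 K; PV = const ⇒ V₂ = 9.52 L, P₂ = 936 kPa.
ΔU = 0 (ideal gas, T constant).
W = nRT ln(V₂/V₁) = 1.76×8.314×609×ln(0.165) = -16100 J.
Q = ΔU + W = -16100 J.
Net over both steps: W = -14300 J, Q = -10100 J, ΔU = 4280 J.

-14300 J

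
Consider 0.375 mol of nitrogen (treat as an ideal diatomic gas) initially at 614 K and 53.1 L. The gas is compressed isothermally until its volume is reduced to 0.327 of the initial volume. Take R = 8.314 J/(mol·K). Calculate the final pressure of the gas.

P₁ = nRT₁/V₁ = 0.375×8.314×614/53.1 = 36.1 kPa.
Isothermal: T stays 614 K; PV = const ⇒ V₂ = 17.4 L, P₂ = 110 kPa.

110 kPa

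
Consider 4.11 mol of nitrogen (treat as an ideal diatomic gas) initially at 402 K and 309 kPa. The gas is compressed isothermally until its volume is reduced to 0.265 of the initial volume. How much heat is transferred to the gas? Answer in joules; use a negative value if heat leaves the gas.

-18200 J

V₁ = nRT₁/P₁ = 4.11×8.314×402/309 = 44.5 L.
Isothermal: T stays 402 K; PV = const ⇒ V₂ = 11.8 L, P₂ = 1170 kPa.
ΔU = 0 (ideal gas, T constant).
W = nRT ln(V₂/V₁) = 4.11×8.314×402×ln(0.265) = -18200 J.
Q = ΔU + W = -18200 J.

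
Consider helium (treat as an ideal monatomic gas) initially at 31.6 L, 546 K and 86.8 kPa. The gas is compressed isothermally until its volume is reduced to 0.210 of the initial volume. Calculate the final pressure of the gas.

413 kPa

Isothermal: T stays 546 K; PV = const ⇒ V₂ = 6.64 L, P₂ = 413 kPa.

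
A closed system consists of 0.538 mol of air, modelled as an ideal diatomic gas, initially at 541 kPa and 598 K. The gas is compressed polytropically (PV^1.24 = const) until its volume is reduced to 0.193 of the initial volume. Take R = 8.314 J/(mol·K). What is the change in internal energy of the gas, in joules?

3240 J

V₁ = nRT₁/P₁ = 0.538×8.314×598/541 = 4.94 L.
Polytropic n=1.24: T₂ = T₁(V₁/V₂)^(n−1) = 598×(5.18)^0.24 = 887 K; P₂ = P₁(V₁/V₂)^n = 4160 kPa.
For an ideal gas ΔU = nCvΔT with Cv = (5/2)R = 20.8 J/(mol·K).
ΔU = 0.538×20.8×(887−598) = 3240 J.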